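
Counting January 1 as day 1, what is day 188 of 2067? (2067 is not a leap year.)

January has 31 days (188 − 31 = 157 remain).
February has 28 days (157 − 28 = 129 remain).
March has 31 days (129 − 31 = 98 remain).
April has 30 days (98 − 30 = 68 remain).
May has 31 days (68 − 31 = 37 remain).
June has 30 days (37 − 30 = 7 remain).
7 into July → July 7.

7 July 2067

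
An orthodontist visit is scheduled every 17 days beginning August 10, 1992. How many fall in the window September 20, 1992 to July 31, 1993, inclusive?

18

Occurrences land 17·i days after August 10, 1992 for i = 0, 1, 2, …
September 20, 1992 is 41 days after the start; 41 ÷ 17 = 2 remainder 7; since the remainder is 7, round up to i = 3. First occurrence in the window: #4 on September 30, 1992 (3×17 = 51 days in).
July 31, 1993 is 355 days after the start; 355 ÷ 17 = 20 remainder 15. Last occurrence in the window: #21 on July 16, 1993.
Occurrences #4 through #21: 18 in total.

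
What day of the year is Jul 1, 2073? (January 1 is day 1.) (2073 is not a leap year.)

Days in months before Jul: 31 + 28 + 31 + 30 + 31 + 30 = 181.
Plus 1 day into Jul → day 182.

182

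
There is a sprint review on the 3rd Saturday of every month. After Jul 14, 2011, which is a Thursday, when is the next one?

Jul 2011 starts on a Friday; its first Saturday is the 2nd, so the 3rd Saturday is the 16th — Jul 16, 2011.
Jul 16, 2011 is after Jul 14, 2011, so that is the next one.

Jul 16, 2011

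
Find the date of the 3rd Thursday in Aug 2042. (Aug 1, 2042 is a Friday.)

Aug 2042 begins on a Friday, so the first Thursday is Aug 7 (6 days later).
The 3rd Thursday is 2 weeks later: 7 + 14 = 21.

Aug 21, 2042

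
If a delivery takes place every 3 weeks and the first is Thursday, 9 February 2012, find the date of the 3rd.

22 March 2012

The 3rd occurrence is 2 intervals after the first: 2 × 21 = 42 days after 9 February 2012.
February has 29 days — 20 days to the end of February leaves 22.
22 days into March → 22 March 2012.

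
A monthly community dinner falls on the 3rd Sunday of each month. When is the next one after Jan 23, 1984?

Jan 1984 starts on a Sunday; its first Sunday is the 1st, so the 3rd Sunday is the 15th — Jan 15, 1984.
That is not after Jan 23, 1984, so look at Feb 1984.
Feb 1984 starts on a Wednesday; its first Sunday is the 5th, so the 3rd Sunday is the 19th — Feb 19, 1984.

Feb 19, 1984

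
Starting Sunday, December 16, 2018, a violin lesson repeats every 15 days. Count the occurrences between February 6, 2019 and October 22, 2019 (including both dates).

Occurrences land 15·i days after December 16, 2018 for i = 0, 1, 2, …
February 6, 2019 is 52 days after the start; 52 ÷ 15 = 3 remainder 7; since the remainder is 7, round up to i = 4. First occurrence in the window: #5 on February 14, 2019 (4×15 = 60 days in).
October 22, 2019 is 310 days after the start; 310 ÷ 15 = 20 remainder 10. Last occurrence in the window: #21 on October 12, 2019.
Occurrences #5 through #21: 17 in total.

17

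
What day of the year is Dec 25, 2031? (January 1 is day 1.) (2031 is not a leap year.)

359

Days in months before Dec: 31 + 28 + 31 + 30 + 31 + 30 + 31 + 31 + 30 + 31 + 30 = 334.
Plus 25 days into Dec → day 359.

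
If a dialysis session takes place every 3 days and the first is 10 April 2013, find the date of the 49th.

1 September 2013

The 49th occurrence is 48 intervals after the first: 48 × 3 = 144 days after 10 April 2013.
April has 30 days — 20 days to the end of April leaves 124.
May has 31 days (93 left).
June has 30 days (63 left).
July has 31 days (32 left).
August has 31 days (1 left).
1 day into September → 1 September 2013.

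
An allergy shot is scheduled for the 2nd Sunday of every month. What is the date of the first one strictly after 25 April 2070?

April 2070 starts on a Tuesday; its first Sunday is the 6th, so the 2nd Sunday is the 13th — 13 April 2070.
That is not after 25 April 2070, so look at May 2070.
May 2070 starts on a Thursday; its first Sunday is the 4th, so the 2nd Sunday is the 11th — 11 May 2070.

11 May 2070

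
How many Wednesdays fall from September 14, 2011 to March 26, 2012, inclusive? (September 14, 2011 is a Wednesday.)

28

September 14, 2011 is a Wednesday; the first Wednesday on or after it is September 14, 2011.
From September 14, 2011 to March 26, 2012: 16 + 31 + 30 + 31 + 31 + 29 + 26 = 194 days (rest of September, October, November, December, January, February, March).
194 ÷ 7 = 27 full weeks with remainder 5, so 27 more Wednesdays after the first → 28.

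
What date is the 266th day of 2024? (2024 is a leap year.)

September 22, 2024

January has 31 days (266 − 31 = 235 remain).
February has 29 days (235 − 29 = 206 remain).
March has 31 days (206 − 31 = 175 remain).
April has 30 days (175 − 30 = 145 remain).
May has 31 days (145 − 31 = 114 remain).
June has 30 days (114 − 30 = 84 remain).
July has 31 days (84 − 31 = 53 remain).
August has 31 days (53 − 31 = 22 remain).
22 into September → September 22.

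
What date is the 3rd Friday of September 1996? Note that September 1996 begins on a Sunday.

September 1996 begins on a Sunday, so the first Friday is September 6 (5 days later).
The 3rd Friday is 2 weeks later: 6 + 14 = 20.

September 20, 1996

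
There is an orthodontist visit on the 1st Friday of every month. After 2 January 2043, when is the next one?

January 2043 starts on a Thursday, so its 1st Friday is 2 January 2043 (1 day in).
That is not after 2 January 2043, so look at February 2043.
February 2043 starts on a Sunday, so its 1st Friday is 6 February 2043 (5 days in).

6 February 2043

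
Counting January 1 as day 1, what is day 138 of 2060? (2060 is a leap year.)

January has 31 days (138 − 31 = 107 remain).
February has 29 days (107 − 29 = 78 remain).
March has 31 days (78 − 31 = 47 remain).
April has 30 days (47 − 30 = 17 remain).
17 into May → May 17.

17 May 2060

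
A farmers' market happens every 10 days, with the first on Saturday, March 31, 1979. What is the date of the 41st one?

The 41st occurrence is 40 intervals after the first: 40 × 10 = 400 days after March 31, 1979.
March has 31 days — 0 days to the end of March leaves 400.
April has 30 days (370 left).
May has 31 days (339 left).
June has 30 days (309 left).
July has 31 days (278 left).
August has 31 days (247 left).
September has 30 days (217 left).
October has 31 days (186 left).
November has 30 days (156 left).
December has 31 days (125 left).
January has 31 days (94 left).
February has 29 days (65 left).
March has 31 days (34 left).
April has 30 days (4 left).
4 days into May → May 4, 1980.

May 4, 1980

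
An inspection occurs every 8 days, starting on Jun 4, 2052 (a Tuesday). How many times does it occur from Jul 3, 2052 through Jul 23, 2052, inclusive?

Occurrences land 8·i days after Jun 4, 2052 for i = 0, 1, 2, …
Jul 3, 2052 is 29 days after the start; 29 ÷ 8 = 3 remainder 5; since the remainder is 5, round up to i = 4. First occurrence in the window: #5 on Jul 6, 2052 (4×8 = 32 days in).
Jul 23, 2052 is 49 days after the start; 49 ÷ 8 = 6 remainder 1. Last occurrence in the window: #7 on Jul 22, 2052.
Occurrences #5 through #7: 3 in total.

3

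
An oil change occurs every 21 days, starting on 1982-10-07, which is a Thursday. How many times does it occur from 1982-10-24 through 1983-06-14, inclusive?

Occurrences land 21·i days after 1982-10-07 for i = 0, 1, 2, …
1982-10-24 is 17 days after the start; 17 ÷ 21 = 0 remainder 17; since the remainder is 17, round up to i = 1. First occurrence in the window: #2 on 1982-10-28 (1×21 = 21 days in).
1983-06-14 is 250 days after the start; 250 ÷ 21 = 11 remainder 19. Last occurrence in the window: #12 on 1983-05-26.
Occurrences #2 through #12: 11 in total.

11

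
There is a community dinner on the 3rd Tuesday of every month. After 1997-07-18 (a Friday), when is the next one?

1997-08-19

July 1997 starts on a Tuesday; its first Tuesday is the 1st, so the 3rd Tuesday is the 15th — 1997-07-15.
That is not after 1997-07-18, so look at August 1997.
August 1997 starts on a Friday; its first Tuesday is the 5th, so the 3rd Tuesday is the 19th — 1997-08-19.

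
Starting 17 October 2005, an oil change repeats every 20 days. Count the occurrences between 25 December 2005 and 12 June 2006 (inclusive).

8

Occurrences land 20·i days after 17 October 2005 for i = 0, 1, 2, …
25 December 2005 is 69 days after the start; 69 ÷ 20 = 3 remainder 9; since the remainder is 9, round up to i = 4. First occurrence in the window: #5 on 5 January 2006 (4×20 = 80 days in).
12 June 2006 is 238 days after the start; 238 ÷ 20 = 11 remainder 18. Last occurrence in the window: #12 on 25 May 2006.
Occurrences #5 through #12: 8 in total.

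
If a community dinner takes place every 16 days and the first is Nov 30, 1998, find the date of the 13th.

Jun 10, 1999

The 13th occurrence is 12 intervals after the first: 12 × 16 = 192 days after Nov 30, 1998.
Nov has 30 days — 0 days to the end of Nov leaves 192.
Dec has 31 days (161 left).
Jan has 31 days (130 left).
Feb has 28 days (102 left).
Mar has 31 days (71 left).
Apr has 30 days (41 left).
May has 31 days (10 left).
10 days into Jun → Jun 10, 1999.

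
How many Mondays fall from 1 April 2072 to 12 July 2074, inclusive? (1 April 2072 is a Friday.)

1 April 2072 is a Friday; the first Monday on or after it is 4 April 2072 (3 days later).
From 4 April 2072 to 12 July 2074: 271 + 365 + 193 = 829 days (rest of 2072, 2073, to 12 July 2074 in 2074).
829 ÷ 7 = 118 full weeks with remainder 3, so 118 more Mondays after the first → 119.

119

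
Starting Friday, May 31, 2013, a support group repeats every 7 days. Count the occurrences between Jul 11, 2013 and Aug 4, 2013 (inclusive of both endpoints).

4

Occurrences land 7·i days after May 31, 2013 for i = 0, 1, 2, …
Jul 11, 2013 is 41 days after the start; 41 ÷ 7 = 5 remainder 6; since the remainder is 6, round up to i = 6. First occurrence in the window: #7 on Jul 12, 2013 (6×7 = 42 days in).
Aug 4, 2013 is 65 days after the start; 65 ÷ 7 = 9 remainder 2. Last occurrence in the window: #10 on Aug 2, 2013.
Occurrences #7 through #10: 4 in total.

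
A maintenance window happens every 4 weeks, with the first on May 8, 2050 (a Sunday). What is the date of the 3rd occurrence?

The 3rd occurrence is 2 intervals after the first: 2 × 28 = 56 days after May 8, 2050.
May has 31 days — 23 days to the end of May leaves 33.
June has 30 days (3 left).
3 days into July → July 3, 2050.

July 3, 2050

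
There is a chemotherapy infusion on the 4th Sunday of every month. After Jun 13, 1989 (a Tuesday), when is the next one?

Jun 1989 starts on a Thursday; its first Sunday is the 4th, so the 4th Sunday is the 25th — Jun 25, 1989.
Jun 25, 1989 is after Jun 13, 1989, so that is the next one.

Jun 25, 1989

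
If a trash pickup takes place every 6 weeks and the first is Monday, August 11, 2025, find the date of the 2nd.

The 2nd occurrence is 1 interval after the first: 1 × 42 = 42 days after August 11, 2025.
August has 31 days — 20 days to the end of August leaves 22.
22 days into September → September 22, 2025.

September 22, 2025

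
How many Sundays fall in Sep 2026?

Sep 1, 2026 is a Tuesday; the first Sunday on or after it is Sep 6, 2026 (5 days later).
From Sep 6, 2026 to Sep 30, 2026 is 30 − 6 = 24 days.
24 ÷ 7 = 3 full weeks with remainder 3, so 3 more Sundays after the first → 4.

4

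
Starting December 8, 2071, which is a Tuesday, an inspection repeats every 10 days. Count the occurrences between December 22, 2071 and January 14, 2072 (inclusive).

2

Occurrences land 10·i days after December 8, 2071 for i = 0, 1, 2, …
December 22, 2071 is 14 days after the start; 14 ÷ 10 = 1 remainder 4; since the remainder is 4, round up to i = 2. First occurrence in the window: #3 on December 28, 2071 (2×10 = 20 days in).
January 14, 2072 is 37 days after the start; 37 ÷ 10 = 3 remainder 7. Last occurrence in the window: #4 on January 7, 2072.
Occurrences #3 through #4: 2 in total.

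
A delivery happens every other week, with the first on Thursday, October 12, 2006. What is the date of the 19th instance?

June 21, 2007

The 19th occurrence is 18 intervals after the first: 18 × 14 = 252 days after October 12, 2006.
October has 31 days — 19 days to the end of October leaves 233.
November has 30 days (203 left).
December has 31 days (172 left).
January has 31 days (141 left).
February has 28 days (113 left).
March has 31 days (82 left).
April has 30 days (52 left).
May has 31 days (21 left).
21 days into June → June 21, 2007.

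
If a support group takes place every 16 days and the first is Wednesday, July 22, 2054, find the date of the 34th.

January 1, 2056

The 34th occurrence is 33 intervals after the first: 33 × 16 = 528 days after July 22, 2054.
July has 31 days — 9 days to the end of July leaves 519.
From end of July to end of 2054 is 153 days (366 left).
2055 has 365 days (1 left).
1 day into January → January 1, 2056.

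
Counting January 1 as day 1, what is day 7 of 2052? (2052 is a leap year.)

2052-01-07

7 into January → January 7.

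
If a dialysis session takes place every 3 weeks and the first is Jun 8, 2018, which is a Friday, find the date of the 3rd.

The 3rd occurrence is 2 intervals after the first: 2 × 21 = 42 days after Jun 8, 2018.
Jun has 30 days — 22 days to the end of Jun leaves 20.
20 days into Jul → Jul 20, 2018.

Jul 20, 2018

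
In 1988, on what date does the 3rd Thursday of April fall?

21 April 1988

The first Thursday of April 1988 is April 7.
The 3rd Thursday is 2 weeks later: 7 + 14 = 21.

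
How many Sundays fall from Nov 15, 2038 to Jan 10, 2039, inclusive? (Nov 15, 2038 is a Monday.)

Nov 15, 2038 is a Monday; the first Sunday on or after it is Nov 21, 2038 (6 days later).
From Nov 21, 2038 to Jan 10, 2039: 9 + 31 + 10 = 50 days (rest of Nov, Dec, Jan).
50 ÷ 7 = 7 full weeks with remainder 1, so 7 more Sundays after the first → 8.

8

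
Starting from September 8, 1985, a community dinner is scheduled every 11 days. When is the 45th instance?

January 5, 1987

The 45th occurrence is 44 intervals after the first: 44 × 11 = 484 days after September 8, 1985.
September has 30 days — 22 days to the end of September leaves 462.
From end of September to end of 1985 is 92 days (370 left).
1986 has 365 days (5 left).
5 days into January → January 5, 1987.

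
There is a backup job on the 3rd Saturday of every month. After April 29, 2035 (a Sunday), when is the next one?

April 2035 starts on a Sunday; its first Saturday is the 7th, so the 3rd Saturday is the 21st — April 21, 2035.
That is not after April 29, 2035, so look at May 2035.
May 2035 starts on a Tuesday; its first Saturday is the 5th, so the 3rd Saturday is the 19th — May 19, 2035.

May 19, 2035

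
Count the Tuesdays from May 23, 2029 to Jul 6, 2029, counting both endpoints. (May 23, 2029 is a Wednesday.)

6

May 23, 2029 is a Wednesday; the first Tuesday on or after it is May 29, 2029 (6 days later).
From May 29, 2029 to Jul 6, 2029: 2 + 30 + 6 = 38 days (rest of May, Jun, Jul).
38 ÷ 7 = 5 full weeks with remainder 3, so 5 more Tuesdays after the first → 6.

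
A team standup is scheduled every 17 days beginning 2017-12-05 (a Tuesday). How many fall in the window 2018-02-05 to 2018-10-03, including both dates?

14

Occurrences land 17·i days after 2017-12-05 for i = 0, 1, 2, …
2018-02-05 is 62 days after the start; 62 ÷ 17 = 3 remainder 11; since the remainder is 11, round up to i = 4. First occurrence in the window: #5 on 2018-02-11 (4×17 = 68 days in).
2018-10-03 is 302 days after the start; 302 ÷ 17 = 17 remainder 13. Last occurrence in the window: #18 on 2018-09-20.
Occurrences #5 through #18: 14 in total.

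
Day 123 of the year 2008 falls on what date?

Jan has 31 days (123 − 31 = 92 remain).
Feb has 29 days (92 − 29 = 63 remain).
Mar has 31 days (63 − 31 = 32 remain).
Apr has 30 days (32 − 30 = 2 remain).
2 into May → May 2.

May 2, 2008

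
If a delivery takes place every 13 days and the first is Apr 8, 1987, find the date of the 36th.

Jul 6, 1988

The 36th occurrence is 35 intervals after the first: 35 × 13 = 455 days after Apr 8, 1987.
Apr has 30 days — 22 days to the end of Apr leaves 433.
From end of Apr to end of 1987 is 245 days (188 left).
Jan has 31 days (157 left).
Feb has 29 days (128 left).
Mar has 31 days (97 left).
Apr has 30 days (67 left).
May has 31 days (36 left).
Jun has 30 days (6 left).
6 days into Jul → Jul 6, 1988.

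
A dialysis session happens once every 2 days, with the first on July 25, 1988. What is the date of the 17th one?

The 17th occurrence is 16 intervals after the first: 16 × 2 = 32 days after July 25, 1988.
July has 31 days — 6 days to the end of July leaves 26.
26 days into August → August 26, 1988.

August 26, 1988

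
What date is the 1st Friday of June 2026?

June 5, 2026

June 2026 begins on a Monday, so the first Friday is June 5 (4 days later).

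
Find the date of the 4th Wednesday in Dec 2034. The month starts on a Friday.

Dec 27, 2034

Dec 2034 begins on a Friday, so the first Wednesday is Dec 6 (5 days later).
The 4th Wednesday is 3 weeks later: 6 + 21 = 27.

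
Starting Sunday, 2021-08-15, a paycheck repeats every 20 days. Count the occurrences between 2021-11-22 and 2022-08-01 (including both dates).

13

Occurrences land 20·i days after 2021-08-15 for i = 0, 1, 2, …
2021-11-22 is 99 days after the start; 99 ÷ 20 = 4 remainder 19; since the remainder is 19, round up to i = 5. First occurrence in the window: #6 on 2021-11-23 (5×20 = 100 days in).
2022-08-01 is 351 days after the start; 351 ÷ 20 = 17 remainder 11. Last occurrence in the window: #18 on 2022-07-21.
Occurrences #6 through #18: 13 in total.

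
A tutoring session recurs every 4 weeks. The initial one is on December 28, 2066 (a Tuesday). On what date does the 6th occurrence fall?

The 6th occurrence is 5 intervals after the first: 5 × 28 = 140 days after December 28, 2066.
December has 31 days — 3 days to the end of December leaves 137.
January has 31 days (106 left).
February has 28 days (78 left).
March has 31 days (47 left).
April has 30 days (17 left).
17 days into May → May 17, 2067.

May 17, 2067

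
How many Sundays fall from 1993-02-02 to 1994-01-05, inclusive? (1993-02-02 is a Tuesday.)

48

1993-02-02 is a Tuesday; the first Sunday on or after it is 1993-02-07 (5 days later).
From 1993-02-07 to 1994-01-05: 327 + 5 = 332 days (rest of 1993, to 1994-01-05 in 1994).
332 ÷ 7 = 47 full weeks with remainder 3, so 47 more Sundays after the first → 48.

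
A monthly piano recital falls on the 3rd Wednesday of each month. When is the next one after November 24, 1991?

November 1991 starts on a Friday; its first Wednesday is the 6th, so the 3rd Wednesday is the 20th — November 20, 1991.
That is not after November 24, 1991, so look at December 1991.
December 1991 starts on a Sunday; its first Wednesday is the 4th, so the 3rd Wednesday is the 18th — December 18, 1991.

December 18, 1991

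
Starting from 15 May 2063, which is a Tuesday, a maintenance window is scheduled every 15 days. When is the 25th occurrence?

9 May 2064

The 25th occurrence is 24 intervals after the first: 24 × 15 = 360 days after 15 May 2063.
May has 31 days — 16 days to the end of May leaves 344.
June has 30 days (314 left).
July has 31 days (283 left).
August has 31 days (252 left).
September has 30 days (222 left).
October has 31 days (191 left).
November has 30 days (161 left).
December has 31 days (130 left).
January has 31 days (99 left).
February has 29 days (70 left).
March has 31 days (39 left).
April has 30 days (9 left).
9 days into May → 9 May 2064.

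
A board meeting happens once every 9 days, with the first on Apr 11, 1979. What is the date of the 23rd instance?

The 23rd occurrence is 22 intervals after the first: 22 × 9 = 198 days after Apr 11, 1979.
Apr has 30 days — 19 days to the end of Apr leaves 179.
May has 31 days (148 left).
Jun has 30 days (118 left).
Jul has 31 days (87 left).
Aug has 31 days (56 left).
Sep has 30 days (26 left).
26 days into Oct → Oct 26, 1979.

Oct 26, 1979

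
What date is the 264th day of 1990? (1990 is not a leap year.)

Sep 21, 1990

Jan has 31 days (264 − 31 = 233 remain).
Feb has 28 days (233 − 28 = 205 remain).
Mar has 31 days (205 − 31 = 174 remain).
Apr has 30 days (174 − 30 = 144 remain).
May has 31 days (144 − 31 = 113 remain).
Jun has 30 days (113 − 30 = 83 remain).
Jul has 31 days (83 − 31 = 52 remain).
Aug has 31 days (52 − 31 = 21 remain).
21 into Sep → Sep 21.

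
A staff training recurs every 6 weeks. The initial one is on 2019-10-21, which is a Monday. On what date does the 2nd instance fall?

The 2nd occurrence is 1 interval after the first: 1 × 42 = 42 days after 2019-10-21.
October has 31 days — 10 days to the end of October leaves 32.
November has 30 days (2 left).
2 days into December → 2019-12-02.

2019-12-02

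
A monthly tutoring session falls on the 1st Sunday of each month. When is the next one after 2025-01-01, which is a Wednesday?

2025-01-05

January 2025 starts on a Wednesday, so its 1st Sunday is 2025-01-05 (4 days in).
2025-01-05 is after 2025-01-01, so that is the next one.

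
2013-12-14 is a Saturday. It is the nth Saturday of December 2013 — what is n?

Day 14 falls in week ⌈14/7⌉ of the month.
Days 1–7 hold the 1st Saturday, 8–14 the 2nd, 15–21 the 3rd, 22–28 the 4th, 29–31 the 5th.
14 is in the range for the 2nd.

2nd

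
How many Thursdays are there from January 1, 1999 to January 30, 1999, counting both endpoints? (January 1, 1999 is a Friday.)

January 1, 1999 is a Friday; the first Thursday on or after it is January 7, 1999 (6 days later).
From January 7, 1999 to January 30, 1999 is 30 − 7 = 23 days.
23 ÷ 7 = 3 full weeks with remainder 2, so 3 more Thursdays after the first → 4.

4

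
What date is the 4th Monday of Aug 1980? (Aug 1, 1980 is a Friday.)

Aug 1980 begins on a Friday, so the first Monday is Aug 4 (3 days later).
The 4th Monday is 3 weeks later: 4 + 21 = 25.

Aug 25, 1980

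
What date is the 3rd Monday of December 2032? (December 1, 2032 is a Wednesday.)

December 2032 begins on a Wednesday, so the first Monday is December 6 (5 days later).
The 3rd Monday is 2 weeks later: 6 + 14 = 20.

December 20, 2032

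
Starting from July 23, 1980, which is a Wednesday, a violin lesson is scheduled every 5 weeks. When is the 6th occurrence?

The 6th occurrence is 5 intervals after the first: 5 × 35 = 175 days after July 23, 1980.
July has 31 days — 8 days to the end of July leaves 167.
August has 31 days (136 left).
September has 30 days (106 left).
October has 31 days (75 left).
November has 30 days (45 left).
December has 31 days (14 left).
14 days into January → January 14, 1981.

January 14, 1981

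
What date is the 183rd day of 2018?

Jul 2, 2018

Jan has 31 days (183 − 31 = 152 remain).
Feb has 28 days (152 − 28 = 124 remain).
Mar has 31 days (124 − 31 = 93 remain).
Apr has 30 days (93 − 30 = 63 remain).
May has 31 days (63 − 31 = 32 remain).
Jun has 30 days (32 − 30 = 2 remain).
2 into Jul → Jul 2.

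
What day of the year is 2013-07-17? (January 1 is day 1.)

198

Days in months before July: 31 + 28 + 31 + 30 + 31 + 30 = 181.
Plus 17 days into July → day 198.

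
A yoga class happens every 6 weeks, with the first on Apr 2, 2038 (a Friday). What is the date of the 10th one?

Apr 15, 2039

The 10th occurrence is 9 intervals after the first: 9 × 42 = 378 days after Apr 2, 2038.
Apr has 30 days — 28 days to the end of Apr leaves 350.
May has 31 days (319 left).
Jun has 30 days (289 left).
Jul has 31 days (258 left).
Aug has 31 days (227 left).
Sep has 30 days (197 left).
Oct has 31 days (166 left).
Nov has 30 days (136 left).
Dec has 31 days (105 left).
Jan has 31 days (74 left).
Feb has 28 days (46 left).
Mar has 31 days (15 left).
15 days into Apr → Apr 15, 2039.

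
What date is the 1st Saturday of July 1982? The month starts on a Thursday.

July 3, 1982

July 1982 begins on a Thursday, so the first Saturday is July 3 (2 days later).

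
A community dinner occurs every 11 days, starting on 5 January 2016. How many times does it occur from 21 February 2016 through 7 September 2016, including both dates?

18

Occurrences land 11·i days after 5 January 2016 for i = 0, 1, 2, …
21 February 2016 is 47 days after the start; 47 ÷ 11 = 4 remainder 3; since the remainder is 3, round up to i = 5. First occurrence in the window: #6 on 29 February 2016 (5×11 = 55 days in).
7 September 2016 is 246 days after the start; 246 ÷ 11 = 22 remainder 4. Last occurrence in the window: #23 on 3 September 2016.
Occurrences #6 through #23: 18 in total.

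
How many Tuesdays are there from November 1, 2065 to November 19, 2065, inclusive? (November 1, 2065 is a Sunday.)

November 1, 2065 is a Sunday; the first Tuesday on or after it is November 3, 2065 (2 days later).
From November 3, 2065 to November 19, 2065 is 19 − 3 = 16 days.
16 ÷ 7 = 2 full weeks with remainder 2, so 2 more Tuesdays after the first → 3.

3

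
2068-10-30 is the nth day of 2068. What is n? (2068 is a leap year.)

304

Days in months before October: 31 + 29 + 31 + 30 + 31 + 30 + 31 + 31 + 30 = 274.
Plus 30 days into October → day 304.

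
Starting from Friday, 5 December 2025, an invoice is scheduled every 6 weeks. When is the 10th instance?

18 December 2026

The 10th occurrence is 9 intervals after the first: 9 × 42 = 378 days after 5 December 2025.
December has 31 days — 26 days to the end of December leaves 352.
January has 31 days (321 left).
February has 28 days (293 left).
March has 31 days (262 left).
April has 30 days (232 left).
May has 31 days (201 left).
June has 30 days (171 left).
July has 31 days (140 left).
August has 31 days (109 left).
September has 30 days (79 left).
October has 31 days (48 left).
November has 30 days (18 left).
18 days into December → 18 December 2026.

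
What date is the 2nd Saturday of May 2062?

May 2062 begins on a Monday, so the first Saturday is May 6 (5 days later).
The 2nd Saturday is 1 weeks later: 6 + 7 = 13.

2062-05-13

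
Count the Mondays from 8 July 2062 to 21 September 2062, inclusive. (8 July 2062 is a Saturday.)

11

8 July 2062 is a Saturday; the first Monday on or after it is 10 July 2062 (2 days later).
From 10 July 2062 to 21 September 2062: 21 + 31 + 21 = 73 days (rest of July, August, September).
73 ÷ 7 = 10 full weeks with remainder 3, so 10 more Mondays after the first → 11.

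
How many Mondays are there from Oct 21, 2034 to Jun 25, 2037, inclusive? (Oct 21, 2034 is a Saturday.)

140

Oct 21, 2034 is a Saturday; the first Monday on or after it is Oct 23, 2034 (2 days later).
From Oct 23, 2034 to Jun 25, 2037: 69 + 365 + 366 + 176 = 976 days (rest of 2034, 2035, 2036, to Jun 25, 2037 in 2037).
976 ÷ 7 = 139 full weeks with remainder 3, so 139 more Mondays after the first → 140.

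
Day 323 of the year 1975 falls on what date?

January has 31 days (323 − 31 = 292 remain).
February has 28 days (292 − 28 = 264 remain).
March has 31 days (264 − 31 = 233 remain).
April has 30 days (233 − 30 = 203 remain).
May has 31 days (203 − 31 = 172 remain).
June has 30 days (172 − 30 = 142 remain).
July has 31 days (142 − 31 = 111 remain).
August has 31 days (111 − 31 = 80 remain).
September has 30 days (80 − 30 = 50 remain).
October has 31 days (50 − 31 = 19 remain).
19 into November → November 19.

19 November 1975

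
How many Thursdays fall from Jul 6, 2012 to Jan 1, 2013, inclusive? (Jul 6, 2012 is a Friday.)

25

Jul 6, 2012 is a Friday; the first Thursday on or after it is Jul 12, 2012 (6 days later).
From Jul 12, 2012 to Jan 1, 2013: 19 + 31 + 30 + 31 + 30 + 31 + 1 = 173 days (rest of Jul, Aug, Sep, Oct, Nov, Dec, Jan).
173 ÷ 7 = 24 full weeks with remainder 5, so 24 more Thursdays after the first → 25.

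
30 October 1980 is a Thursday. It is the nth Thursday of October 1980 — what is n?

Day 30 falls in week ⌈30/7⌉ of the month.
Days 1–7 hold the 1st Thursday, 8–14 the 2nd, 15–21 the 3rd, 22–28 the 4th, 29–31 the 5th.
30 is in the range for the 5th.

5th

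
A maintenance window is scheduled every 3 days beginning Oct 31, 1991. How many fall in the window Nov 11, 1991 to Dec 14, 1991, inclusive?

Occurrences land 3·i days after Oct 31, 1991 for i = 0, 1, 2, …
Nov 11, 1991 is 11 days after the start; 11 ÷ 3 = 3 remainder 2; since the remainder is 2, round up to i = 4. First occurrence in the window: #5 on Nov 12, 1991 (4×3 = 12 days in).
Dec 14, 1991 is 44 days after the start; 44 ÷ 3 = 14 remainder 2. Last occurrence in the window: #15 on Dec 12, 1991.
Occurrences #5 through #15: 11 in total.

11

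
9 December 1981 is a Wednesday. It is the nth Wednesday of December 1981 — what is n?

2nd

Day 9 falls in week ⌈9/7⌉ of the month.
Days 1–7 hold the 1st Wednesday, 8–14 the 2nd, 15–21 the 3rd, 22–28 the 4th, 29–31 the 5th.
9 is in the range for the 2nd.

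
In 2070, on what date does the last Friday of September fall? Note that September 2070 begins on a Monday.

September 2070 begins on a Monday, so the first Friday is September 5 (4 days later).
September 2070 has 30 days. Adding weeks: 5, 12, 19, 26 — the last one ≤ 30 is the 26th.

26 September 2070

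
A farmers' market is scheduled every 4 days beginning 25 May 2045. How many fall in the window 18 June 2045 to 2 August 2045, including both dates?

12

Occurrences land 4·i days after 25 May 2045 for i = 0, 1, 2, …
18 June 2045 is 24 days after the start; 24 ÷ 4 = 6 remainder 0. First occurrence in the window: #7 on 18 June 2045 (6×4 = 24 days in).
2 August 2045 is 69 days after the start; 69 ÷ 4 = 17 remainder 1. Last occurrence in the window: #18 on 1 August 2045.
Occurrences #7 through #18: 12 in total.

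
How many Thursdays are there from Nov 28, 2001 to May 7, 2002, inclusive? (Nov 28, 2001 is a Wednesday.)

23

Nov 28, 2001 is a Wednesday; the first Thursday on or after it is Nov 29, 2001 (1 day later).
From Nov 29, 2001 to May 7, 2002: 1 + 31 + 31 + 28 + 31 + 30 + 7 = 159 days (rest of Nov, Dec, Jan, Feb, Mar, Apr, May).
159 ÷ 7 = 22 full weeks with remainder 5, so 22 more Thursdays after the first → 23.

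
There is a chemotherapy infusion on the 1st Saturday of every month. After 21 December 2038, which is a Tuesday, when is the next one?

1 January 2039

December 2038 starts on a Wednesday, so its 1st Saturday is 4 December 2038 (3 days in).
That is not after 21 December 2038, so look at January 2039.
January 2039 starts on a Saturday, so its 1st Saturday is 1 January 2039.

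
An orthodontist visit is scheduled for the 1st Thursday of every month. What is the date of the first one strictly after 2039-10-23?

October 2039 starts on a Saturday, so its 1st Thursday is 2039-10-06 (5 days in).
That is not after 2039-10-23, so look at November 2039.
November 2039 starts on a Tuesday, so its 1st Thursday is 2039-11-03 (2 days in).

2039-11-03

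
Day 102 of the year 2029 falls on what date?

April 12, 2029

January has 31 days (102 − 31 = 71 remain).
February has 28 days (71 − 28 = 43 remain).
March has 31 days (43 − 31 = 12 remain).
12 into April → April 12.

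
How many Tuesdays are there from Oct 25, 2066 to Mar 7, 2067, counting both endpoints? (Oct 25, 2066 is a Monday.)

Oct 25, 2066 is a Monday; the first Tuesday on or after it is Oct 26, 2066 (1 day later).
From Oct 26, 2066 to Mar 7, 2067: 5 + 30 + 31 + 31 + 28 + 7 = 132 days (rest of Oct, Nov, Dec, Jan, Feb, Mar).
132 ÷ 7 = 18 full weeks with remainder 6, so 18 more Tuesdays after the first → 19.

19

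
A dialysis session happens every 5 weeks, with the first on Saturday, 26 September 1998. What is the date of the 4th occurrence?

9 January 1999

The 4th occurrence is 3 intervals after the first: 3 × 35 = 105 days after 26 September 1998.
September has 30 days — 4 days to the end of September leaves 101.
October has 31 days (70 left).
November has 30 days (40 left).
December has 31 days (9 left).
9 days into January → 9 January 1999.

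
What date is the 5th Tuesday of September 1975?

September 30, 1975

September 1975 begins on a Monday, so the first Tuesday is September 2 (1 day later).
The 5th Tuesday is 4 weeks later: 2 + 28 = 30.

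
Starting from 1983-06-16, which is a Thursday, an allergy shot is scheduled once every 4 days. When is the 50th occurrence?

1983-12-29

The 50th occurrence is 49 intervals after the first: 49 × 4 = 196 days after 1983-06-16.
June has 30 days — 14 days to the end of June leaves 182.
July has 31 days (151 left).
August has 31 days (120 left).
September has 30 days (90 left).
October has 31 days (59 left).
November has 30 days (29 left).
29 days into December → 1983-12-29.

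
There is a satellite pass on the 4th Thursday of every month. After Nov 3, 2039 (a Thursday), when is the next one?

Nov 24, 2039

Nov 2039 starts on a Tuesday; its first Thursday is the 3rd, so the 4th Thursday is the 24th — Nov 24, 2039.
Nov 24, 2039 is after Nov 3, 2039, so that is the next one.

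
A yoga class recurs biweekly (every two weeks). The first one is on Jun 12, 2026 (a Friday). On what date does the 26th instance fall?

The 26th occurrence is 25 intervals after the first: 25 × 14 = 350 days after Jun 12, 2026.
Jun has 30 days — 18 days to the end of Jun leaves 332.
Jul has 31 days (301 left).
Aug has 31 days (270 left).
Sep has 30 days (240 left).
Oct has 31 days (209 left).
Nov has 30 days (179 left).
Dec has 31 days (148 left).
Jan has 31 days (117 left).
Feb has 28 days (89 left).
Mar has 31 days (58 left).
Apr has 30 days (28 left).
28 days into May → May 28, 2027.

May 28, 2027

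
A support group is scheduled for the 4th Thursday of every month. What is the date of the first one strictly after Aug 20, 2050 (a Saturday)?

Aug 2050 starts on a Monday; its first Thursday is the 4th, so the 4th Thursday is the 25th — Aug 25, 2050.
Aug 25, 2050 is after Aug 20, 2050, so that is the next one.

Aug 25, 2050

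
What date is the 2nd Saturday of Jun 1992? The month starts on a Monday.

Jun 1992 begins on a Monday, so the first Saturday is Jun 6 (5 days later).
The 2nd Saturday is 1 weeks later: 6 + 7 = 13.

Jun 13, 1992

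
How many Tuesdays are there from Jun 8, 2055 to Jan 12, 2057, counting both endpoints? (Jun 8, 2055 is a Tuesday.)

84

Jun 8, 2055 is a Tuesday; the first Tuesday on or after it is Jun 8, 2055.
From Jun 8, 2055 to Jan 12, 2057: 206 + 366 + 12 = 584 days (rest of 2055, 2056, to Jan 12, 2057 in 2057).
584 ÷ 7 = 83 full weeks with remainder 3, so 83 more Tuesdays after the first → 84.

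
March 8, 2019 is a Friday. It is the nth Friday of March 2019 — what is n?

2nd

Day 8 falls in week ⌈8/7⌉ of the month.
Days 1–7 hold the 1st Friday, 8–14 the 2nd, 15–21 the 3rd, 22–28 the 4th, 29–31 the 5th.
8 is in the range for the 2nd.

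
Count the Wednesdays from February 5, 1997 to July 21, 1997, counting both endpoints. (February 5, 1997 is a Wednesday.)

February 5, 1997 is a Wednesday; the first Wednesday on or after it is February 5, 1997.
From February 5, 1997 to July 21, 1997: 23 + 31 + 30 + 31 + 30 + 21 = 166 days (rest of February, March, April, May, June, July).
166 ÷ 7 = 23 full weeks with remainder 5, so 23 more Wednesdays after the first → 24.

24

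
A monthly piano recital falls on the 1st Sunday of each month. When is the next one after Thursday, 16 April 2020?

3 May 2020

April 2020 starts on a Wednesday, so its 1st Sunday is 5 April 2020 (4 days in).
That is not after 16 April 2020, so look at May 2020.
May 2020 starts on a Friday, so its 1st Sunday is 3 May 2020 (2 days in).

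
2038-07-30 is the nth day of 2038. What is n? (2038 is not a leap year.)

211

Days in months before July: 31 + 28 + 31 + 30 + 31 + 30 = 181.
Plus 30 days into July → day 211.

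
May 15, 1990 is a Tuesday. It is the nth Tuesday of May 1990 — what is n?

Day 15 falls in week ⌈15/7⌉ of the month.
Days 1–7 hold the 1st Tuesday, 8–14 the 2nd, 15–21 the 3rd, 22–28 the 4th, 29–31 the 5th.
15 is in the range for the 3rd.

3rd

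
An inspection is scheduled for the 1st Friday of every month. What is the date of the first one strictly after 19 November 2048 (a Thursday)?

4 December 2048

November 2048 starts on a Sunday, so its 1st Friday is 6 November 2048 (5 days in).
That is not after 19 November 2048, so look at December 2048.
December 2048 starts on a Tuesday, so its 1st Friday is 4 December 2048 (3 days in).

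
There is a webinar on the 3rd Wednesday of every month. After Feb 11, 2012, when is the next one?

Feb 15, 2012

Feb 2012 starts on a Wednesday; its first Wednesday is the 1st, so the 3rd Wednesday is the 15th — Feb 15, 2012.
Feb 15, 2012 is after Feb 11, 2012, so that is the next one.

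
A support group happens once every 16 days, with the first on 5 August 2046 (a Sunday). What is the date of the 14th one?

1 March 2047

The 14th occurrence is 13 intervals after the first: 13 × 16 = 208 days after 5 August 2046.
August has 31 days — 26 days to the end of August leaves 182.
September has 30 days (152 left).
October has 31 days (121 left).
November has 30 days (91 left).
December has 31 days (60 left).
January has 31 days (29 left).
February has 28 days (1 left).
1 day into March → 1 March 2047.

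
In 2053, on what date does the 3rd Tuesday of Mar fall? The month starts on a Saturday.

Mar 2053 begins on a Saturday, so the first Tuesday is Mar 4 (3 days later).
The 3rd Tuesday is 2 weeks later: 4 + 14 = 18.

Mar 18, 2053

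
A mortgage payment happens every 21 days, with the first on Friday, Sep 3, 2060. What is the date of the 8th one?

Jan 28, 2061

The 8th occurrence is 7 intervals after the first: 7 × 21 = 147 days after Sep 3, 2060.
Sep has 30 days — 27 days to the end of Sep leaves 120.
Oct has 31 days (89 left).
Nov has 30 days (59 left).
Dec has 31 days (28 left).
28 days into Jan → Jan 28, 2061.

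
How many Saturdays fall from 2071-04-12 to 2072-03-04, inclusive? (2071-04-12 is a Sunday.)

46

2071-04-12 is a Sunday; the first Saturday on or after it is 2071-04-18 (6 days later).
From 2071-04-18 to 2072-03-04: 257 + 64 = 321 days (rest of 2071, to 2072-03-04 in 2072).
321 ÷ 7 = 45 full weeks with remainder 6, so 45 more Saturdays after the first → 46.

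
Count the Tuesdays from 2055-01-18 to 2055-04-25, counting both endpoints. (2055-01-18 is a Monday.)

14

2055-01-18 is a Monday; the first Tuesday on or after it is 2055-01-19 (1 day later).
From 2055-01-19 to 2055-04-25: 12 + 28 + 31 + 25 = 96 days (rest of January, February, March, April).
96 ÷ 7 = 13 full weeks with remainder 5, so 13 more Tuesdays after the first → 14.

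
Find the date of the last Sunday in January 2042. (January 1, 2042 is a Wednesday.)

January 2042 begins on a Wednesday, so the first Sunday is January 5 (4 days later).
January 2042 has 31 days. Adding weeks: 5, 12, 19, 26 — the last one ≤ 31 is the 26th.

2042-01-26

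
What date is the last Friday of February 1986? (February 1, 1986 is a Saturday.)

February 1986 begins on a Saturday, so the first Friday is February 7 (6 days later).
February 1986 has 28 days. Adding weeks: 7, 14, 21, 28 — the last one ≤ 28 is the 28th.

February 28, 1986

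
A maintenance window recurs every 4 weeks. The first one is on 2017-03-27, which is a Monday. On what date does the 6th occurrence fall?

The 6th occurrence is 5 intervals after the first: 5 × 28 = 140 days after 2017-03-27.
March has 31 days — 4 days to the end of March leaves 136.
April has 30 days (106 left).
May has 31 days (75 left).
June has 30 days (45 left).
July has 31 days (14 left).
14 days into August → 2017-08-14.

2017-08-14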